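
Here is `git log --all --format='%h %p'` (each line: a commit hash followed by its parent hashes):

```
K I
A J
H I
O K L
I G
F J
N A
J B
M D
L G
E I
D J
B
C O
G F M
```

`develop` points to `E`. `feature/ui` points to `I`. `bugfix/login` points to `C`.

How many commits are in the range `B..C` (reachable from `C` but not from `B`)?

Reachable from C: {B, C, D, F, G, I, J, K, L, M, O}.
Reachable from B: {B}.
In C's history but not B's: {C, D, F, G, I, J, K, L, M, O} — 10 commits.

10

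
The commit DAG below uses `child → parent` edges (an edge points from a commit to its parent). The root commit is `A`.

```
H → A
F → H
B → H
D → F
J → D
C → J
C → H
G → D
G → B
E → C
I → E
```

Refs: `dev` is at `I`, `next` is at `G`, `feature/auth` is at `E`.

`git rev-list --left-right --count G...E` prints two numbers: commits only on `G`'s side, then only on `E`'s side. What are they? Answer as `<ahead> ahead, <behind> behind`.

Reachable from G: {A, B, D, F, G, H}.
Reachable from E: {A, C, D, E, F, H, J}.
Only in G's history (ahead): {B, G} — 2.
Only in E's history (behind): {C, E, J} — 3.

2 ahead, 3 behind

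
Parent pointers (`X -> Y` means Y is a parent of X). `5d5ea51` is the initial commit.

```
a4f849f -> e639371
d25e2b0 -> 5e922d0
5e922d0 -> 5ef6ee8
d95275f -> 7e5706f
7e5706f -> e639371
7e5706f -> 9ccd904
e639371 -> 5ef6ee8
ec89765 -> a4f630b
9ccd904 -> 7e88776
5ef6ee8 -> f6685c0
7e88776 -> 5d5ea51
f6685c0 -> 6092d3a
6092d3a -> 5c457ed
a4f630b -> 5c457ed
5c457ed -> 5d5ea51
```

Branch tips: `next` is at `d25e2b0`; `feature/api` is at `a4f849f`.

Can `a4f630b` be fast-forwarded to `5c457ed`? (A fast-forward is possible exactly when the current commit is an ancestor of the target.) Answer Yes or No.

A fast-forward from a4f630b to 5c457ed is possible iff a4f630b is an ancestor of 5c457ed.
Ancestors of 5c457ed: {5c457ed, 5d5ea51}.
a4f630b is not among them, so fast-forward is not possible.

No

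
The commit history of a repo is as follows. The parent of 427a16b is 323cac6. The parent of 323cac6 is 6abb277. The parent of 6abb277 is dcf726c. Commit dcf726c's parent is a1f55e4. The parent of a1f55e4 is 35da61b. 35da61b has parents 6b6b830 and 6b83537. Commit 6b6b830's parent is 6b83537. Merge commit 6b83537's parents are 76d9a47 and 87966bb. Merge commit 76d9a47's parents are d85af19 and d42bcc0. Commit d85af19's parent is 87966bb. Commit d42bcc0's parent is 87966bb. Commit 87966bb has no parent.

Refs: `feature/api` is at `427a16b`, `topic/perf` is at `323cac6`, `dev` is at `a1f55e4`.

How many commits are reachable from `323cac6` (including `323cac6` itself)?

Walking parent pointers from 323cac6: reachable set = {323cac6, 35da61b, 6abb277, 6b6b830, 6b83537, 76d9a47, 87966bb, a1f55e4, d42bcc0, d85af19, dcf726c}.
That is 11 commits.

11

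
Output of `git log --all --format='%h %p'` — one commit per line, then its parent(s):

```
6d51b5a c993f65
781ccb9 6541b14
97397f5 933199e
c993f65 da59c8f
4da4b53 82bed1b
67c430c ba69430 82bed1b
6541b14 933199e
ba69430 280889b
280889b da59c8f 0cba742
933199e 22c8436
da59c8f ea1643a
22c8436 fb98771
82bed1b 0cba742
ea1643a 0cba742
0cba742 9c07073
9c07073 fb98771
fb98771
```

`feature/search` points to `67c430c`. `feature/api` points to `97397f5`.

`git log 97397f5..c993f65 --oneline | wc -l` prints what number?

Reachable from c993f65: {0cba742, 9c07073, c993f65, da59c8f, ea1643a, fb98771}.
Reachable from 97397f5: {22c8436, 933199e, 97397f5, fb98771}.
In c993f65's history but not 97397f5's: {0cba742, 9c07073, c993f65, da59c8f, ea1643a} — 5 commits.

5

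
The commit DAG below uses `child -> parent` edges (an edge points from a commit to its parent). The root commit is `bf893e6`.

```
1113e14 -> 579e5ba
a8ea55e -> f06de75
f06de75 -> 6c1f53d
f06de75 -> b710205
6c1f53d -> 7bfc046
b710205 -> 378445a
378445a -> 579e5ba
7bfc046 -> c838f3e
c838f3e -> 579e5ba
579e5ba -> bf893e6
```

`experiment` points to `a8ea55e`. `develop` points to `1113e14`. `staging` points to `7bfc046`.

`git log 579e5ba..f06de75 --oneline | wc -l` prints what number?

Reachable from f06de75: {378445a, 579e5ba, 6c1f53d, 7bfc046, b710205, bf893e6, c838f3e, f06de75}.
Reachable from 579e5ba: {579e5ba, bf893e6}.
In f06de75's history but not 579e5ba's: {378445a, 6c1f53d, 7bfc046, b710205, c838f3e, f06de75} — 6 commits.

6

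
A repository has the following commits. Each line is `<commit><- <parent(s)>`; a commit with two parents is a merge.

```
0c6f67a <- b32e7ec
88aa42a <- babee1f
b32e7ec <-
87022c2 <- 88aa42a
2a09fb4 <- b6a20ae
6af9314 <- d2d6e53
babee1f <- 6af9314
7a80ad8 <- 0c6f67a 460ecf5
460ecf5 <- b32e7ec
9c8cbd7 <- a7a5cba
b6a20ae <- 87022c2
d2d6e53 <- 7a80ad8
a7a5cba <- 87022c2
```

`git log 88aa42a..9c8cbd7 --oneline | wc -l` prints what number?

3

Reachable from 9c8cbd7: {0c6f67a, 460ecf5, 6af9314, 7a80ad8, 87022c2, 88aa42a, 9c8cbd7, a7a5cba, b32e7ec, babee1f, d2d6e53}.
Reachable from 88aa42a: {0c6f67a, 460ecf5, 6af9314, 7a80ad8, 88aa42a, b32e7ec, babee1f, d2d6e53}.
In 9c8cbd7's history but not 88aa42a's: {87022c2, 9c8cbd7, a7a5cba} — 3 commits.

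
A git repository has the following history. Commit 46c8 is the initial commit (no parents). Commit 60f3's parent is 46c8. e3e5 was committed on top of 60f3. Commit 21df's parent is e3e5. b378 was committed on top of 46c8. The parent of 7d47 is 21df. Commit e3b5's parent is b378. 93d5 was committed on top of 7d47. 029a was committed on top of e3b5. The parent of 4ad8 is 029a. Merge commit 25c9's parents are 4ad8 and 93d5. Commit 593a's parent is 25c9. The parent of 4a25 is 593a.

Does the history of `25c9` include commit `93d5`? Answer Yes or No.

Ancestors of 25c9 (commits reachable by following parents): {029a, 21df, 25c9, 46c8, 4ad8, 60f3, 7d47, 93d5, b378, e3b5, e3e5}.
93d5 is in that set, so it is an ancestor of 25c9.

Yes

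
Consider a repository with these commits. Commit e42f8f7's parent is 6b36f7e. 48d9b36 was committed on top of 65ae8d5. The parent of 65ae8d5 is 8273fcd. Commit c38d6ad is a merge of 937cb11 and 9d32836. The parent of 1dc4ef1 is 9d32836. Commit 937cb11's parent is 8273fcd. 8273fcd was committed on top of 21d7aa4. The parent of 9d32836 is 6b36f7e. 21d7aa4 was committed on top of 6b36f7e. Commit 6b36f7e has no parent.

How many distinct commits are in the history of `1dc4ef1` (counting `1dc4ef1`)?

3

Walking parent pointers from 1dc4ef1: reachable set = {1dc4ef1, 6b36f7e, 9d32836}.
That is 3 commits.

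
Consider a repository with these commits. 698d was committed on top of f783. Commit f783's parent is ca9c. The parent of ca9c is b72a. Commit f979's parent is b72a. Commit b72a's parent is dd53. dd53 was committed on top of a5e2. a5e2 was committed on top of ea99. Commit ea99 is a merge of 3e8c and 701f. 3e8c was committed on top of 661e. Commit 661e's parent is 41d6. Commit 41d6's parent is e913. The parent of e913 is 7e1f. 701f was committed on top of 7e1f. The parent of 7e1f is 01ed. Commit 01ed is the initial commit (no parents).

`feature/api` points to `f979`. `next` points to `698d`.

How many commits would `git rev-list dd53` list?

Walking parent pointers from dd53: reachable set = {01ed, 3e8c, 41d6, 661e, 701f, 7e1f, a5e2, dd53, e913, ea99}.
That is 10 commits.

10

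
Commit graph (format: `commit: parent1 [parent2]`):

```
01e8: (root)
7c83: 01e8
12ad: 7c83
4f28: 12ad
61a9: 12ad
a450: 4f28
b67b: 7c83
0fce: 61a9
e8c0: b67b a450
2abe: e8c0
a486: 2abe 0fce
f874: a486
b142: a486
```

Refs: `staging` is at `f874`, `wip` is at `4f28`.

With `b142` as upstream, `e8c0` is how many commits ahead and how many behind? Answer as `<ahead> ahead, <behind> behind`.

0 ahead, 5 behind

Reachable from e8c0: {01e8, 12ad, 4f28, 7c83, a450, b67b, e8c0}.
Reachable from b142: {01e8, 0fce, 12ad, 2abe, 4f28, 61a9, 7c83, a450, a486, b142, b67b, e8c0}.
Only in e8c0's history (ahead): {} — 0.
Only in b142's history (behind): {0fce, 2abe, 61a9, a486, b142} — 5.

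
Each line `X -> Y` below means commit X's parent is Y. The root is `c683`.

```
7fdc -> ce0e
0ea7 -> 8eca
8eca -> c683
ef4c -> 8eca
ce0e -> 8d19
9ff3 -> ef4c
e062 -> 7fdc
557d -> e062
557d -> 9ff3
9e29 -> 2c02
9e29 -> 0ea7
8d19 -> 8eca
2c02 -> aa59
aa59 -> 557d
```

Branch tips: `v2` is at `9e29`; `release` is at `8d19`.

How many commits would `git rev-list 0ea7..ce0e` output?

Reachable from ce0e: {8d19, 8eca, c683, ce0e}.
Reachable from 0ea7: {0ea7, 8eca, c683}.
In ce0e's history but not 0ea7's: {8d19, ce0e} — 2 commits.

2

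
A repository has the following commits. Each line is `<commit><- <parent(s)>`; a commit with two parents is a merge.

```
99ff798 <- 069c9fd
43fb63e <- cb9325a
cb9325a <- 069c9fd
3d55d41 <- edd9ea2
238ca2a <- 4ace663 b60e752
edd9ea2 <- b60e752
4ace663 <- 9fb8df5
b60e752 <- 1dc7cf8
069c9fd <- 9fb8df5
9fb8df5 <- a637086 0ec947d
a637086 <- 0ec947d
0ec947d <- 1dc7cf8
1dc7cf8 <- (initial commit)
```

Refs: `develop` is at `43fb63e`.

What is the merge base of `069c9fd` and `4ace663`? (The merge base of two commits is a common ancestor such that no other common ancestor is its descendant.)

Ancestors of 069c9fd: {069c9fd, 0ec947d, 1dc7cf8, 9fb8df5, a637086}.
Ancestors of 4ace663: {0ec947d, 1dc7cf8, 4ace663, 9fb8df5, a637086}.
Common ancestors: {0ec947d, 1dc7cf8, 9fb8df5, a637086}.
Among these, 9fb8df5 is not an ancestor of any other common ancestor — it is the merge base.

9fb8df5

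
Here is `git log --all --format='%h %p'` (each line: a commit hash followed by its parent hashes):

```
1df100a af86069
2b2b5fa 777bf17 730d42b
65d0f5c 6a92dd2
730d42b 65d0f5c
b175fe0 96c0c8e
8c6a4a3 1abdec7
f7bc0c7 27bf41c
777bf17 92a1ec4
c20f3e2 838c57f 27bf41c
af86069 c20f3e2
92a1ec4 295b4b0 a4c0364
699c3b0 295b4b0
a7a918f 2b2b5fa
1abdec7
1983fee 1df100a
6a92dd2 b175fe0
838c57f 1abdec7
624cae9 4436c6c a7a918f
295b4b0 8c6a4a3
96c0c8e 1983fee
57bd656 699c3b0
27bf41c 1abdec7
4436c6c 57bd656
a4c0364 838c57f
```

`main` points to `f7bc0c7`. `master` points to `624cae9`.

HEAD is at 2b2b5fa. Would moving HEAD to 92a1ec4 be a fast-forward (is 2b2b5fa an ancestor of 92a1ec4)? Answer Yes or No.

A fast-forward from 2b2b5fa to 92a1ec4 is possible iff 2b2b5fa is an ancestor of 92a1ec4.
Ancestors of 92a1ec4: {1abdec7, 295b4b0, 838c57f, 8c6a4a3, 92a1ec4, a4c0364}.
2b2b5fa is not among them, so fast-forward is not possible.

No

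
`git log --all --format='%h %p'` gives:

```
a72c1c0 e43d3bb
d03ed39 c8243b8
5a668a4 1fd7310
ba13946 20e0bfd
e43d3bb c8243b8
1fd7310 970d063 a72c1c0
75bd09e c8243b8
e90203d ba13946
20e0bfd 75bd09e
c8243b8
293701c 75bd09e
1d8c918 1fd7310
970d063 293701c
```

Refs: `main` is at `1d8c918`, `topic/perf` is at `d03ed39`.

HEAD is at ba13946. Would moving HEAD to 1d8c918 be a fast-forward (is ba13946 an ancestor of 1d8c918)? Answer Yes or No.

No

A fast-forward from ba13946 to 1d8c918 is possible iff ba13946 is an ancestor of 1d8c918.
Ancestors of 1d8c918: {1d8c918, 1fd7310, 293701c, 75bd09e, 970d063, a72c1c0, c8243b8, e43d3bb}.
ba13946 is not among them, so fast-forward is not possible.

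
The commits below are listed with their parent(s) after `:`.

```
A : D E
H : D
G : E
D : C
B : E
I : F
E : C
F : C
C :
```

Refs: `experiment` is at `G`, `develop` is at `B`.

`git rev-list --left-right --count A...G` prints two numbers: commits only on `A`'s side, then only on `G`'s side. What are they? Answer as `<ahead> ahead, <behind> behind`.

2 ahead, 1 behind

Reachable from A: {A, C, D, E}.
Reachable from G: {C, E, G}.
Only in A's history (ahead): {A, D} — 2.
Only in G's history (behind): {G} — 1.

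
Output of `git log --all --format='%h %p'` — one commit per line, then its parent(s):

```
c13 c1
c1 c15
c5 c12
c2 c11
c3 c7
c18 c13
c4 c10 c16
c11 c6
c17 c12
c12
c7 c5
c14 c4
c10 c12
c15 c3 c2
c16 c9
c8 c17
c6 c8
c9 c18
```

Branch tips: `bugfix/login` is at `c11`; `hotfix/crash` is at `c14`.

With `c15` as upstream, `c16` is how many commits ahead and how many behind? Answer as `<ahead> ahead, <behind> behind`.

Reachable from c16: {c1, c11, c12, c13, c15, c16, c17, c18, c2, c3, c5, c6, c7, c8, c9}.
Reachable from c15: {c11, c12, c15, c17, c2, c3, c5, c6, c7, c8}.
Only in c16's history (ahead): {c1, c13, c16, c18, c9} — 5.
Only in c15's history (behind): {} — 0.

5 ahead, 0 behind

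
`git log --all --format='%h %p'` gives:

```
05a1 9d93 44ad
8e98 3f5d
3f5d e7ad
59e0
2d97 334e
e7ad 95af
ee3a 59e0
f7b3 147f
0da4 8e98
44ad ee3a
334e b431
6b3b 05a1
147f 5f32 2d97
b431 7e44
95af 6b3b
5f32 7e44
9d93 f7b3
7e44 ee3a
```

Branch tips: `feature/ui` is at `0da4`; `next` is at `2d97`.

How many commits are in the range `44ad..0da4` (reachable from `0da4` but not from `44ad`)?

Reachable from 0da4: {05a1, 0da4, 147f, 2d97, 334e, 3f5d, 44ad, 59e0, 5f32, 6b3b, 7e44, 8e98, 95af, 9d93, b431, e7ad, ee3a, f7b3}.
Reachable from 44ad: {44ad, 59e0, ee3a}.
In 0da4's history but not 44ad's: {05a1, 0da4, 147f, 2d97, 334e, 3f5d, 5f32, 6b3b, 7e44, 8e98, 95af, 9d93, b431, e7ad, f7b3} — 15 commits.

15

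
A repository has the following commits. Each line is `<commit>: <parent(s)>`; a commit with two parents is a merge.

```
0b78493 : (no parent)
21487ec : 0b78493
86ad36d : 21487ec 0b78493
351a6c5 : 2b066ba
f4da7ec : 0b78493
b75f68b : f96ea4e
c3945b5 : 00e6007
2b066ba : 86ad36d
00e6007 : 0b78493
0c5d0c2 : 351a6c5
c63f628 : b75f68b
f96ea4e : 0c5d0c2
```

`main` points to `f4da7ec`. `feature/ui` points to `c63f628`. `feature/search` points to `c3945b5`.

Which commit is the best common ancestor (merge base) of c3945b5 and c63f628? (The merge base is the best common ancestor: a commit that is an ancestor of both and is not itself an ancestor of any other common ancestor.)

Ancestors of c3945b5: {00e6007, 0b78493, c3945b5}.
Ancestors of c63f628: {0b78493, 0c5d0c2, 21487ec, 2b066ba, 351a6c5, 86ad36d, b75f68b, c63f628, f96ea4e}.
Common ancestors: {0b78493}.
The only common ancestor is 0b78493, so it is the merge base.

0b78493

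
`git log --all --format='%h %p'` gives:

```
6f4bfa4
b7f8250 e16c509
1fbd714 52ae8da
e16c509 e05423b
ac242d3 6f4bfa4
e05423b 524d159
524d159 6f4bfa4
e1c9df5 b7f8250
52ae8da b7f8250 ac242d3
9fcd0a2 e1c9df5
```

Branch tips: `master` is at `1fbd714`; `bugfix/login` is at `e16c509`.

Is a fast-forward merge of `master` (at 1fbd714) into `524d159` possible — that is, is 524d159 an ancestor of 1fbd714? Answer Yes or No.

Yes

A fast-forward from 524d159 to 1fbd714 is possible iff 524d159 is an ancestor of 1fbd714.
Ancestors of 1fbd714: {1fbd714, 524d159, 52ae8da, 6f4bfa4, ac242d3, b7f8250, e05423b, e16c509}.
524d159 is among them, so fast-forward is possible.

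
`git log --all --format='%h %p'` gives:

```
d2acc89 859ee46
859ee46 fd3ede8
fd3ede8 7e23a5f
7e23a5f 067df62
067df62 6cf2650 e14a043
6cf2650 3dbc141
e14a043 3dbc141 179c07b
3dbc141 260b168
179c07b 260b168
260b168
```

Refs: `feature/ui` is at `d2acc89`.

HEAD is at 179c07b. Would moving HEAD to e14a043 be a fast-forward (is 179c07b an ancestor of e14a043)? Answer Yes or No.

Yes

A fast-forward from 179c07b to e14a043 is possible iff 179c07b is an ancestor of e14a043.
Ancestors of e14a043: {179c07b, 260b168, 3dbc141, e14a043}.
179c07b is among them, so fast-forward is possible.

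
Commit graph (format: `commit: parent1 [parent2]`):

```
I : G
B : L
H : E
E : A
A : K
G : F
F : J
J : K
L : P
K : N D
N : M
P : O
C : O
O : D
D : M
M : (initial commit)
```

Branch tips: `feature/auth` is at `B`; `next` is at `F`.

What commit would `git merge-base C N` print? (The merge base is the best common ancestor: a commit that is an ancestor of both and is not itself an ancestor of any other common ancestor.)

M

Ancestors of C: {C, D, M, O}.
Ancestors of N: {M, N}.
Common ancestors: {M}.
The only common ancestor is M, so it is the merge base.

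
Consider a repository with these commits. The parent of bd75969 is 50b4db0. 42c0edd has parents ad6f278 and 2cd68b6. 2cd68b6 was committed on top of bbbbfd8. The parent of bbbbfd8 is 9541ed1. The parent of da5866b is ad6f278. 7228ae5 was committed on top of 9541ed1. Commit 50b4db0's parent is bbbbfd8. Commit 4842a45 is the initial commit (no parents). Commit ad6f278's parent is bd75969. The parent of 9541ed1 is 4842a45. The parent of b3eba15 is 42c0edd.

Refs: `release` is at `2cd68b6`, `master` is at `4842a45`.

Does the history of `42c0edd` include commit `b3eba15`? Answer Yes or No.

No

Ancestors of 42c0edd: {2cd68b6, 42c0edd, 4842a45, 50b4db0, 9541ed1, ad6f278, bbbbfd8, bd75969}.
b3eba15 is not in that set, so it is not an ancestor of 42c0edd.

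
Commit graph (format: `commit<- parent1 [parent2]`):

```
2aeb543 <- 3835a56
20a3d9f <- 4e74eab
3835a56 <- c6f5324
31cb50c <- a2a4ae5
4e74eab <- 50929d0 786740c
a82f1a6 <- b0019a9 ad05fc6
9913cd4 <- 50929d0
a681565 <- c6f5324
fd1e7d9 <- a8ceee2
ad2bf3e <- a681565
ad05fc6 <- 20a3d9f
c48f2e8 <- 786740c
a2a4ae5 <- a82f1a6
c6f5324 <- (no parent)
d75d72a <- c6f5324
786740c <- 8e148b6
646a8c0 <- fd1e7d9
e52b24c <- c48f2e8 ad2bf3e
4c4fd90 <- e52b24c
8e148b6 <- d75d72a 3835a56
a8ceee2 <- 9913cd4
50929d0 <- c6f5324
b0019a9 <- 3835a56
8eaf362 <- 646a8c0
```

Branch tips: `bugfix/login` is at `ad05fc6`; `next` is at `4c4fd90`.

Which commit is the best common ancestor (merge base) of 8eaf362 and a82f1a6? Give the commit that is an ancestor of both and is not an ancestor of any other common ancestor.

50929d0

Ancestors of 8eaf362: {50929d0, 646a8c0, 8eaf362, 9913cd4, a8ceee2, c6f5324, fd1e7d9}.
Ancestors of a82f1a6: {20a3d9f, 3835a56, 4e74eab, 50929d0, 786740c, 8e148b6, a82f1a6, ad05fc6, b0019a9, c6f5324, d75d72a}.
Common ancestors: {50929d0, c6f5324}.
Among these, 50929d0 is not an ancestor of any other common ancestor — it is the merge base.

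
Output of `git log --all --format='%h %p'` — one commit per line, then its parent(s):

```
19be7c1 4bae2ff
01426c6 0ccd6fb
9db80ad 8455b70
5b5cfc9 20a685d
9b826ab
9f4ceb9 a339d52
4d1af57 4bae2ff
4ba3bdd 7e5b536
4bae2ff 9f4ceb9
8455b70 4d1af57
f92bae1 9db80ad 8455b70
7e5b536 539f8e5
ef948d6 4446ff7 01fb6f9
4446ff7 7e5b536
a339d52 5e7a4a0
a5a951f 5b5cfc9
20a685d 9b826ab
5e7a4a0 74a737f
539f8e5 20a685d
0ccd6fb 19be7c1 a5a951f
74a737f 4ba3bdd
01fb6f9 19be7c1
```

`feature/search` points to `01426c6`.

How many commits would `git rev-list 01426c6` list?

15

Walking parent pointers from 01426c6: reachable set = {01426c6, 0ccd6fb, 19be7c1, 20a685d, 4ba3bdd, 4bae2ff, 539f8e5, 5b5cfc9, 5e7a4a0, 74a737f, 7e5b536, 9b826ab, 9f4ceb9, a339d52, a5a951f}.
That is 15 commits.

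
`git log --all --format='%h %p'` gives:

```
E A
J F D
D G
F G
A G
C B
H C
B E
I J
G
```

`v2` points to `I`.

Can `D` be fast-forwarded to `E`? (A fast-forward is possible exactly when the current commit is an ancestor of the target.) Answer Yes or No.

A fast-forward from D to E is possible iff D is an ancestor of E.
Ancestors of E: {A, E, G}.
D is not among them, so fast-forward is not possible.

No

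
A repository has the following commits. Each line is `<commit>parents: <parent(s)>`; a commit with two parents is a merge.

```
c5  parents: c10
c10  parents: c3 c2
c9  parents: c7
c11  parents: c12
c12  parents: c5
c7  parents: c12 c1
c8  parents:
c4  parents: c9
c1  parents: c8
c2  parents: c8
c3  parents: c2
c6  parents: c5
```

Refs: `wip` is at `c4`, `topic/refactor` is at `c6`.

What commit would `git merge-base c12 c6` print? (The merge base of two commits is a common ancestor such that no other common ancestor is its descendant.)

Ancestors of c12: {c10, c12, c2, c3, c5, c8}.
Ancestors of c6: {c10, c2, c3, c5, c6, c8}.
Common ancestors: {c10, c2, c3, c5, c8}.
Among these, c5 is not an ancestor of any other common ancestor — it is the merge base.

c5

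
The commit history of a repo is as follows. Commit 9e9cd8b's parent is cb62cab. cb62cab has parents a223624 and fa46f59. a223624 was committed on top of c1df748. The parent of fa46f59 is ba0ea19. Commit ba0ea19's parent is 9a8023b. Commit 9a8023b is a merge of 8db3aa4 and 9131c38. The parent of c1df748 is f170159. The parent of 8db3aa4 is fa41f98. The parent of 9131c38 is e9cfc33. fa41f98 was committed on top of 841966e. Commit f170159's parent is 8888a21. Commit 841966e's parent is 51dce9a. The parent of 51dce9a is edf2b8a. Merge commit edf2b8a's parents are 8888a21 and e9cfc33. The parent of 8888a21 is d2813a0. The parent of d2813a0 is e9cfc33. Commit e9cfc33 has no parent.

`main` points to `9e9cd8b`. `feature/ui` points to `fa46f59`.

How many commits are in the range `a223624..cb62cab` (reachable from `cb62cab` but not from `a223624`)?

10

Reachable from cb62cab: {51dce9a, 841966e, 8888a21, 8db3aa4, 9131c38, 9a8023b, a223624, ba0ea19, c1df748, cb62cab, d2813a0, e9cfc33, edf2b8a, f170159, fa41f98, fa46f59}.
Reachable from a223624: {8888a21, a223624, c1df748, d2813a0, e9cfc33, f170159}.
In cb62cab's history but not a223624's: {51dce9a, 841966e, 8db3aa4, 9131c38, 9a8023b, ba0ea19, cb62cab, edf2b8a, fa41f98, fa46f59} — 10 commits.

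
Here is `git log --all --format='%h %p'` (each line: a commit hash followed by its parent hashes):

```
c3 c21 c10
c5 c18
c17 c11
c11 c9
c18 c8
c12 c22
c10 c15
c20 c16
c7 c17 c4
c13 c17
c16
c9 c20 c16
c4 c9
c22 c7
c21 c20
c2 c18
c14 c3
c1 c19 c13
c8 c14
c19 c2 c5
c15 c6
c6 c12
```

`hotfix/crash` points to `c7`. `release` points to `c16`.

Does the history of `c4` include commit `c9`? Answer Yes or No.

Ancestors of c4 (commits reachable by following parents): {c16, c20, c4, c9}.
c9 is in that set, so it is an ancestor of c4.

Yes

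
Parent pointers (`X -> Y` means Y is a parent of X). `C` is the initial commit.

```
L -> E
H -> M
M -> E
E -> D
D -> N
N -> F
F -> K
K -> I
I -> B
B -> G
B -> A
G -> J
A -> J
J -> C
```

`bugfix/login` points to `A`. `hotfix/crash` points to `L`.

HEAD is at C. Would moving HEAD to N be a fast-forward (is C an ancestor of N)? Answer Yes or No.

A fast-forward from C to N is possible iff C is an ancestor of N.
Ancestors of N: {A, B, C, F, G, I, J, K, N}.
C is among them, so fast-forward is possible.

Yes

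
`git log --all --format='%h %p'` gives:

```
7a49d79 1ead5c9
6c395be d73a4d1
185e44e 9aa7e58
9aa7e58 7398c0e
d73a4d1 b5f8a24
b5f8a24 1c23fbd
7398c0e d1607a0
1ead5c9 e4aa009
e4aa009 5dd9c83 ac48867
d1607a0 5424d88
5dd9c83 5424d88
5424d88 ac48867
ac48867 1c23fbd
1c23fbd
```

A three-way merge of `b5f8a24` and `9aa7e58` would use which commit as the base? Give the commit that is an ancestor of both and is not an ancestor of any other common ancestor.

Ancestors of b5f8a24: {1c23fbd, b5f8a24}.
Ancestors of 9aa7e58: {1c23fbd, 5424d88, 7398c0e, 9aa7e58, ac48867, d1607a0}.
Common ancestors: {1c23fbd}.
The only common ancestor is 1c23fbd, so it is the merge base.

1c23fbd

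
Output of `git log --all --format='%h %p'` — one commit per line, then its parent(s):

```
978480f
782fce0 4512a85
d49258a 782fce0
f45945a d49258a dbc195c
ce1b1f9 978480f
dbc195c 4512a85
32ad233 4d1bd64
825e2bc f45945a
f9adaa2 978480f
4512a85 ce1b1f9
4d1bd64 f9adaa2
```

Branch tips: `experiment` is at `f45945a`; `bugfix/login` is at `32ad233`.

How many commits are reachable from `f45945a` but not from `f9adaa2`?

Reachable from f45945a: {4512a85, 782fce0, 978480f, ce1b1f9, d49258a, dbc195c, f45945a}.
Reachable from f9adaa2: {978480f, f9adaa2}.
In f45945a's history but not f9adaa2's: {4512a85, 782fce0, ce1b1f9, d49258a, dbc195c, f45945a} — 6 commits.

6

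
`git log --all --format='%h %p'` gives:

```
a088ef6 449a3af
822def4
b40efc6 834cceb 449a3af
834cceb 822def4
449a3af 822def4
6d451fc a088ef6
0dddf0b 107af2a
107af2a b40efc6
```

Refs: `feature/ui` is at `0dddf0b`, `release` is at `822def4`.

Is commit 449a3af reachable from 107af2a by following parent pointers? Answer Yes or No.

Yes

Ancestors of 107af2a (commits reachable by following parents): {107af2a, 449a3af, 822def4, 834cceb, b40efc6}.
449a3af is in that set, so it is an ancestor of 107af2a.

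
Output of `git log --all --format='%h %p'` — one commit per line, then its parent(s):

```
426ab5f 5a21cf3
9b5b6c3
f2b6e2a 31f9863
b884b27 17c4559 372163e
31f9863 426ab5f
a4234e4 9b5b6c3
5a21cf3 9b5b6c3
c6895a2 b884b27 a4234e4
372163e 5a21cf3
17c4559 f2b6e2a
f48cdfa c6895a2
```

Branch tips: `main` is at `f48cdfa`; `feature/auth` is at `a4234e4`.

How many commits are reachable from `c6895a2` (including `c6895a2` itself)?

10

Walking parent pointers from c6895a2: reachable set = {17c4559, 31f9863, 372163e, 426ab5f, 5a21cf3, 9b5b6c3, a4234e4, b884b27, c6895a2, f2b6e2a}.
That is 10 commits.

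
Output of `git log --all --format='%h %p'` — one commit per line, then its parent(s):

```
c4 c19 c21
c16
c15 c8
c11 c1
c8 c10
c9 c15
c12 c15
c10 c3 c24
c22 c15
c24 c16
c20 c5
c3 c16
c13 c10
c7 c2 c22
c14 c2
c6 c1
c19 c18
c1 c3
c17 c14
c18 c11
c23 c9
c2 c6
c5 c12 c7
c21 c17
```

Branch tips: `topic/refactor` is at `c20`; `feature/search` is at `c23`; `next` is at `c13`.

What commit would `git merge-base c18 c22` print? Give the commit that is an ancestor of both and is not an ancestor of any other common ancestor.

Ancestors of c18: {c1, c11, c16, c18, c3}.
Ancestors of c22: {c10, c15, c16, c22, c24, c3, c8}.
Common ancestors: {c16, c3}.
Among these, c3 is not an ancestor of any other common ancestor — it is the merge base.

c3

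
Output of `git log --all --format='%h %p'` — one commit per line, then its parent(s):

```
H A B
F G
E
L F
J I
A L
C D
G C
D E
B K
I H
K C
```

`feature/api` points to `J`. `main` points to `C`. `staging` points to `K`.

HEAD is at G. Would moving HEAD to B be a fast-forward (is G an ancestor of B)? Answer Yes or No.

No

A fast-forward from G to B is possible iff G is an ancestor of B.
Ancestors of B: {B, C, D, E, K}.
G is not among them, so fast-forward is not possible.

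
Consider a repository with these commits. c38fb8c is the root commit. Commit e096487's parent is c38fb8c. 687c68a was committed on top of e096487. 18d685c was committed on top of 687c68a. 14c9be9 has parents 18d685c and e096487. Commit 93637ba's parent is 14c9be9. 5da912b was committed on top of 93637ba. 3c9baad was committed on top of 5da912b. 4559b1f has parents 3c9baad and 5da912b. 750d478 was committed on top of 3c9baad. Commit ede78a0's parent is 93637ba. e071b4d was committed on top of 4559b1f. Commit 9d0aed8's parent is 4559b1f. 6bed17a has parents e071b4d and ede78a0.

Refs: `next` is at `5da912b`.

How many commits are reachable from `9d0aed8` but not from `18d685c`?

6

Reachable from 9d0aed8: {14c9be9, 18d685c, 3c9baad, 4559b1f, 5da912b, 687c68a, 93637ba, 9d0aed8, c38fb8c, e096487}.
Reachable from 18d685c: {18d685c, 687c68a, c38fb8c, e096487}.
In 9d0aed8's history but not 18d685c's: {14c9be9, 3c9baad, 4559b1f, 5da912b, 93637ba, 9d0aed8} — 6 commits.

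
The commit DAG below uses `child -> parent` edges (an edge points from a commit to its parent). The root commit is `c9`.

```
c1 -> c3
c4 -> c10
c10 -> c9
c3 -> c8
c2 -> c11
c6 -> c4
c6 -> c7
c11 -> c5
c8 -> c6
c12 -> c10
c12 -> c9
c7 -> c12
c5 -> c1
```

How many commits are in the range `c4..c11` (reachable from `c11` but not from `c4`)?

8

Reachable from c11: {c1, c10, c11, c12, c3, c4, c5, c6, c7, c8, c9}.
Reachable from c4: {c10, c4, c9}.
In c11's history but not c4's: {c1, c11, c12, c3, c5, c6, c7, c8} — 8 commits.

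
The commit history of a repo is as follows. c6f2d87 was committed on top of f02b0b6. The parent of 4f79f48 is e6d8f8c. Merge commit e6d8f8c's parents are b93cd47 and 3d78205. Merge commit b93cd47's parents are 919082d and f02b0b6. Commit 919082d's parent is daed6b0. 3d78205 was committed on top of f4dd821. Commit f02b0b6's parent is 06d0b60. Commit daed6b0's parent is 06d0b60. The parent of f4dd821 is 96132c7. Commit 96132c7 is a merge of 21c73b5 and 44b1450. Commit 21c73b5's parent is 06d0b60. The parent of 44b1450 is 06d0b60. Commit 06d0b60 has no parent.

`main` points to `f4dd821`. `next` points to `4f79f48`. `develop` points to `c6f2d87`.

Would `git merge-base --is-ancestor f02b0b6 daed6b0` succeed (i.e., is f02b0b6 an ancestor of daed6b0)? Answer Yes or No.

No

Ancestors of daed6b0: {06d0b60, daed6b0}.
f02b0b6 is not in that set, so it is not an ancestor of daed6b0.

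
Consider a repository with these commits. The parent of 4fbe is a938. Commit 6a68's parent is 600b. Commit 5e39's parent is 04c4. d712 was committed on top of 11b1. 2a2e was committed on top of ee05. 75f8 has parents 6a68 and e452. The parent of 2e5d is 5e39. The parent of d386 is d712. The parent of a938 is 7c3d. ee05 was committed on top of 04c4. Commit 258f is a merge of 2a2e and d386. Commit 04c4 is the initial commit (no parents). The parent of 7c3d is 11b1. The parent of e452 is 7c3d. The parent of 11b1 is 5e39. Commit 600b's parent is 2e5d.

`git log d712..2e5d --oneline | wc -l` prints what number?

Reachable from 2e5d: {04c4, 2e5d, 5e39}.
Reachable from d712: {04c4, 11b1, 5e39, d712}.
In 2e5d's history but not d712's: {2e5d} — 1 commit.

1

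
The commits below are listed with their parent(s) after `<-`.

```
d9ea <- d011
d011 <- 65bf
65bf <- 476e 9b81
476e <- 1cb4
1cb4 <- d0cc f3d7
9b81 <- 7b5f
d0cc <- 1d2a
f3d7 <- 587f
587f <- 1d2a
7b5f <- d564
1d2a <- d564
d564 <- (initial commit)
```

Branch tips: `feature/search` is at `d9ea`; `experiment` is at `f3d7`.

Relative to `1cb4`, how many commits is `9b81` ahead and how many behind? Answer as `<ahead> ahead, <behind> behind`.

2 ahead, 5 behind

Reachable from 9b81: {7b5f, 9b81, d564}.
Reachable from 1cb4: {1cb4, 1d2a, 587f, d0cc, d564, f3d7}.
Only in 9b81's history (ahead): {7b5f, 9b81} — 2.
Only in 1cb4's history (behind): {1cb4, 1d2a, 587f, d0cc, f3d7} — 5.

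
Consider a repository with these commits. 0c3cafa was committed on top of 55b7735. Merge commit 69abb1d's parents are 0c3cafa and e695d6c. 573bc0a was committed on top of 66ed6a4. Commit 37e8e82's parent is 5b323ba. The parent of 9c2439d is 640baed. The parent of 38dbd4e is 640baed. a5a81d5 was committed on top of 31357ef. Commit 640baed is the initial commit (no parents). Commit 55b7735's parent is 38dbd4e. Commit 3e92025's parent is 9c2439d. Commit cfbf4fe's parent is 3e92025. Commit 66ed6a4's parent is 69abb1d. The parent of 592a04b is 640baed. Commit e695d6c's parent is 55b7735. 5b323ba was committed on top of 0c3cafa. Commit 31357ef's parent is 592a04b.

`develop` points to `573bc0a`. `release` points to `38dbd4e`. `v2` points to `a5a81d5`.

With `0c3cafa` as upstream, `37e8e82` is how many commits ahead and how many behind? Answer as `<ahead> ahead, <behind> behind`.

Reachable from 37e8e82: {0c3cafa, 37e8e82, 38dbd4e, 55b7735, 5b323ba, 640baed}.
Reachable from 0c3cafa: {0c3cafa, 38dbd4e, 55b7735, 640baed}.
Only in 37e8e82's history (ahead): {37e8e82, 5b323ba} — 2.
Only in 0c3cafa's history (behind): {} — 0.

2 ahead, 0 behind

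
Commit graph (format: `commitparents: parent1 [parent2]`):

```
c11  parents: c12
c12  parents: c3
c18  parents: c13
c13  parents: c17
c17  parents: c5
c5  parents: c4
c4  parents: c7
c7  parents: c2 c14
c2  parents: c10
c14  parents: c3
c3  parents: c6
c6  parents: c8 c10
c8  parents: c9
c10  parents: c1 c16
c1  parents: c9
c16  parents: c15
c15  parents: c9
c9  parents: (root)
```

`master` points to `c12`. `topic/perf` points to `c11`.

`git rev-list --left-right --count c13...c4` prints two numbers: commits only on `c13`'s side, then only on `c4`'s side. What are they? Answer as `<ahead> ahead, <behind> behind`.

Reachable from c13: {c1, c10, c13, c14, c15, c16, c17, c2, c3, c4, c5, c6, c7, c8, c9}.
Reachable from c4: {c1, c10, c14, c15, c16, c2, c3, c4, c6, c7, c8, c9}.
Only in c13's history (ahead): {c13, c17, c5} — 3.
Only in c4's history (behind): {} — 0.

3 ahead, 0 behind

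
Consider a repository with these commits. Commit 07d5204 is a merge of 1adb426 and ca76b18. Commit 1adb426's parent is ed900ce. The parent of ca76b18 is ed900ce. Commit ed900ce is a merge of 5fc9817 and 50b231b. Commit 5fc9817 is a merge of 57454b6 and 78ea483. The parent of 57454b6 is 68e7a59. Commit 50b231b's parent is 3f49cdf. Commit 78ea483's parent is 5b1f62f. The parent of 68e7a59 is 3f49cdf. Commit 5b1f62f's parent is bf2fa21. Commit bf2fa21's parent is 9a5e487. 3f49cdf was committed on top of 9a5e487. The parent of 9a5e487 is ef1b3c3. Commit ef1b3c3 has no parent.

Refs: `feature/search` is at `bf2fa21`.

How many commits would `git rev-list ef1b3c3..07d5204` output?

13

Reachable from 07d5204: {07d5204, 1adb426, 3f49cdf, 50b231b, 57454b6, 5b1f62f, 5fc9817, 68e7a59, 78ea483, 9a5e487, bf2fa21, ca76b18, ed900ce, ef1b3c3}.
Reachable from ef1b3c3: {ef1b3c3}.
In 07d5204's history but not ef1b3c3's: {07d5204, 1adb426, 3f49cdf, 50b231b, 57454b6, 5b1f62f, 5fc9817, 68e7a59, 78ea483, 9a5e487, bf2fa21, ca76b18, ed900ce} — 13 commits.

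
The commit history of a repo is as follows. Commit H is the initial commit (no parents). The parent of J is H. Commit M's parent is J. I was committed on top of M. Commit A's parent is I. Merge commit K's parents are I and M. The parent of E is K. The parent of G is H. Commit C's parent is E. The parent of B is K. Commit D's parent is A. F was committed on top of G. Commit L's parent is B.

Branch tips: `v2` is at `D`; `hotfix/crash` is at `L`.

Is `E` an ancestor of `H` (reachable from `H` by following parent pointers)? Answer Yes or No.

No

Ancestors of H: {H}.
E is not in that set, so it is not an ancestor of H.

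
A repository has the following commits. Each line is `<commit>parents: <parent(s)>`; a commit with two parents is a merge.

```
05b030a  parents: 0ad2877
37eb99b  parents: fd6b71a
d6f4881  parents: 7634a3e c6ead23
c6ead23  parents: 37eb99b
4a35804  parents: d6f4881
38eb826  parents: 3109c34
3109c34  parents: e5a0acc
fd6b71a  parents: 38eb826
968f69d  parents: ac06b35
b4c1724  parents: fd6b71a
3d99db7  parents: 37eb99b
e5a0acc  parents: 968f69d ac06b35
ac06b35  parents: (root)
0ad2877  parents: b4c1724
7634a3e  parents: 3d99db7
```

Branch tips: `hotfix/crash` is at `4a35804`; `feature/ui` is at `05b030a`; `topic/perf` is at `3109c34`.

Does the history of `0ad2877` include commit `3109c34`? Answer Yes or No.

Yes

Ancestors of 0ad2877 (commits reachable by following parents): {0ad2877, 3109c34, 38eb826, 968f69d, ac06b35, b4c1724, e5a0acc, fd6b71a}.
3109c34 is in that set, so it is an ancestor of 0ad2877.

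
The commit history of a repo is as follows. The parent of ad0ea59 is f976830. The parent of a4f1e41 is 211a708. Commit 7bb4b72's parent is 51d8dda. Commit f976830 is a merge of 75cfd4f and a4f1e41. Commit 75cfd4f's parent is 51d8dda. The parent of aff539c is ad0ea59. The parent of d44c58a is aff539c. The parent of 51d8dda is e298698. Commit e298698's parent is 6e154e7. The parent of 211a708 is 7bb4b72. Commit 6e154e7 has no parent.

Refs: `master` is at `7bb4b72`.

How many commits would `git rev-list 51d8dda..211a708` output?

Reachable from 211a708: {211a708, 51d8dda, 6e154e7, 7bb4b72, e298698}.
Reachable from 51d8dda: {51d8dda, 6e154e7, e298698}.
In 211a708's history but not 51d8dda's: {211a708, 7bb4b72} — 2 commits.

2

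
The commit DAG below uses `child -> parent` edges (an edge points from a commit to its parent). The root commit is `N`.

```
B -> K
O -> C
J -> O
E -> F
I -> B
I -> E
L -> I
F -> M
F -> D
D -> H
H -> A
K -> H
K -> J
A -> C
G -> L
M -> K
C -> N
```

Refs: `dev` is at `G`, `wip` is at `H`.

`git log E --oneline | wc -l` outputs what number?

Walking parent pointers from E: reachable set = {A, C, D, E, F, H, J, K, M, N, O}.
That is 11 commits.

11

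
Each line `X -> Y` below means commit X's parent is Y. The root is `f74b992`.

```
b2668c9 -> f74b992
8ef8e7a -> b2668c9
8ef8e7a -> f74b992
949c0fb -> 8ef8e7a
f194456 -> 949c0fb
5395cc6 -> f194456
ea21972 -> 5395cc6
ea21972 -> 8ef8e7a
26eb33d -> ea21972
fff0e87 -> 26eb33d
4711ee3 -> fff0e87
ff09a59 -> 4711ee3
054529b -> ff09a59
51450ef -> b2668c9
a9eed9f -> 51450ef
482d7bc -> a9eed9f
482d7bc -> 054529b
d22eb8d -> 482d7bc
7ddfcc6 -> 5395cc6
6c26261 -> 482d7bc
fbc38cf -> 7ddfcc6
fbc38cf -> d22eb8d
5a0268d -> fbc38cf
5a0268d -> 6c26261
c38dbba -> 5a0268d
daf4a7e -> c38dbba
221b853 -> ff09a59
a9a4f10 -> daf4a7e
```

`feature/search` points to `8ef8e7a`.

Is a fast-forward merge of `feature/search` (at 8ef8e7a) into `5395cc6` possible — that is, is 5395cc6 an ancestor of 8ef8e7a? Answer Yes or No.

No

A fast-forward from 5395cc6 to 8ef8e7a is possible iff 5395cc6 is an ancestor of 8ef8e7a.
Ancestors of 8ef8e7a: {8ef8e7a, b2668c9, f74b992}.
5395cc6 is not among them, so fast-forward is not possible.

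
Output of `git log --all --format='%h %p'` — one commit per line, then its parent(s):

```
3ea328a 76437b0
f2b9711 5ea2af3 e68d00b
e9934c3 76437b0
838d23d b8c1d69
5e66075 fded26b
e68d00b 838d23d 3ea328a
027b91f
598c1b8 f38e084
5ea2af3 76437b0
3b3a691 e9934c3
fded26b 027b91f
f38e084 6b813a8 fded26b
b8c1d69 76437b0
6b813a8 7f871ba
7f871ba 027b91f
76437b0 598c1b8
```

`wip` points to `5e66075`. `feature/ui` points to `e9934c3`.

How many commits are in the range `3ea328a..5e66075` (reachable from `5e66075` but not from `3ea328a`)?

1

Reachable from 5e66075: {027b91f, 5e66075, fded26b}.
Reachable from 3ea328a: {027b91f, 3ea328a, 598c1b8, 6b813a8, 76437b0, 7f871ba, f38e084, fded26b}.
In 5e66075's history but not 3ea328a's: {5e66075} — 1 commit.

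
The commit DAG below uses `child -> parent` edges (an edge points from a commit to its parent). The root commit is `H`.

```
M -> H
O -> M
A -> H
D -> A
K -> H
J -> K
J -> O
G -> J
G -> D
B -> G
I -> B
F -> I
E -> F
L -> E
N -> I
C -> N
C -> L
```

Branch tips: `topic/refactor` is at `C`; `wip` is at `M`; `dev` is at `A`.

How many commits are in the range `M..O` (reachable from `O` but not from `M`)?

1

Reachable from O: {H, M, O}.
Reachable from M: {H, M}.
In O's history but not M's: {O} — 1 commit.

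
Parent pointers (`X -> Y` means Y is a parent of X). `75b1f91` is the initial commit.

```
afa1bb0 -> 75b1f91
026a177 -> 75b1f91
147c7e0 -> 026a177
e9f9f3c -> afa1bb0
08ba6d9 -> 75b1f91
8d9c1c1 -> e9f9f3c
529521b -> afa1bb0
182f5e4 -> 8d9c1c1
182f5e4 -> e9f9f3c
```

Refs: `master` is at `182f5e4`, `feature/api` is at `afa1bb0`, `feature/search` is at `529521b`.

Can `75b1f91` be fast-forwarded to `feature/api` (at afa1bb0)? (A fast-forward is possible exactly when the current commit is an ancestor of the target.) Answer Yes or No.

Yes

A fast-forward from 75b1f91 to afa1bb0 is possible iff 75b1f91 is an ancestor of afa1bb0.
Ancestors of afa1bb0: {75b1f91, afa1bb0}.
75b1f91 is among them, so fast-forward is possible.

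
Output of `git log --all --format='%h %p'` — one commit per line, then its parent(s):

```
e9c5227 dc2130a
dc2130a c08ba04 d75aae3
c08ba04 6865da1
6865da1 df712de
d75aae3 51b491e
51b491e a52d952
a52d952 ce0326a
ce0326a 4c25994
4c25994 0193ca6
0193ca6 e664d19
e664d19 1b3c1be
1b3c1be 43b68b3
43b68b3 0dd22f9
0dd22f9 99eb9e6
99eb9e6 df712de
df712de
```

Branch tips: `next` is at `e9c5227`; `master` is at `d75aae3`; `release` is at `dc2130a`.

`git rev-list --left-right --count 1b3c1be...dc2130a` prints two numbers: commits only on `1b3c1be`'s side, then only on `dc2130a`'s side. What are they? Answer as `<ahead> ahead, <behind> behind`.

Reachable from 1b3c1be: {0dd22f9, 1b3c1be, 43b68b3, 99eb9e6, df712de}.
Reachable from dc2130a: {0193ca6, 0dd22f9, 1b3c1be, 43b68b3, 4c25994, 51b491e, 6865da1, 99eb9e6, a52d952, c08ba04, ce0326a, d75aae3, dc2130a, df712de, e664d19}.
Only in 1b3c1be's history (ahead): {} — 0.
Only in dc2130a's history (behind): {0193ca6, 4c25994, 51b491e, 6865da1, a52d952, c08ba04, ce0326a, d75aae3, dc2130a, e664d19} — 10.

0 ahead, 10 behind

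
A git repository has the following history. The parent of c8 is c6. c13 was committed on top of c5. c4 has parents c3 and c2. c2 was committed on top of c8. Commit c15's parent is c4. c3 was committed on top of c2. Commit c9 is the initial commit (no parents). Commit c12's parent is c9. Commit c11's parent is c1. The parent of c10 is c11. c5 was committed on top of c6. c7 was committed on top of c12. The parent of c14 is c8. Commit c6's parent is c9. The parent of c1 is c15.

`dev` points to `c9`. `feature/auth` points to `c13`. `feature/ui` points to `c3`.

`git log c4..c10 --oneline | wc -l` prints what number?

Reachable from c10: {c1, c10, c11, c15, c2, c3, c4, c6, c8, c9}.
Reachable from c4: {c2, c3, c4, c6, c8, c9}.
In c10's history but not c4's: {c1, c10, c11, c15} — 4 commits.

4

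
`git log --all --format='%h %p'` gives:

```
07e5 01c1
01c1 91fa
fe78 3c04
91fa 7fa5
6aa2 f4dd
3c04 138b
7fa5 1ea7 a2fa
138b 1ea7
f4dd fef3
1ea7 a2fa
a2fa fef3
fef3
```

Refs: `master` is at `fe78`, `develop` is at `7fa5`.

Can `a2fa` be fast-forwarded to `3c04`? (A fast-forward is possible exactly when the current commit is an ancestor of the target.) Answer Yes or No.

A fast-forward from a2fa to 3c04 is possible iff a2fa is an ancestor of 3c04.
Ancestors of 3c04: {138b, 1ea7, 3c04, a2fa, fef3}.
a2fa is among them, so fast-forward is possible.

Yes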